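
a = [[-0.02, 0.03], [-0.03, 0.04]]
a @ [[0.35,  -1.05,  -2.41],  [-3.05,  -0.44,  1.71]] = [[-0.1, 0.01, 0.1], [-0.13, 0.01, 0.14]]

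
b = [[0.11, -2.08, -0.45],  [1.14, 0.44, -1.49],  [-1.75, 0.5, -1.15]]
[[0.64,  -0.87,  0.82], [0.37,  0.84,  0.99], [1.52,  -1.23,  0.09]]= b@ [[-0.48,  0.74,  0.24], [-0.19,  0.43,  -0.26], [-0.67,  0.13,  -0.56]]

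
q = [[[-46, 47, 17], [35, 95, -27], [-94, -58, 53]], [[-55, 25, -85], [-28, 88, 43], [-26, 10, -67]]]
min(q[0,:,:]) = -94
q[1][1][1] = 88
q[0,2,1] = -58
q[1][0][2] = -85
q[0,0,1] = 47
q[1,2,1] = 10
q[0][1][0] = 35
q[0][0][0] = -46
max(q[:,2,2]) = 53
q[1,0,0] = -55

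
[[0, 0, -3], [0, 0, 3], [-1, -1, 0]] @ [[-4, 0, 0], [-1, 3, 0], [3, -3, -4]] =[[-9, 9, 12], [9, -9, -12], [5, -3, 0]]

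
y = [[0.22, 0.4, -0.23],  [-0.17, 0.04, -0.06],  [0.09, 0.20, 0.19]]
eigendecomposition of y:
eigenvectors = [[(0.8+0j),(0.8-0j),(-0.64+0j)], [(-0.07+0.47j),-0.07-0.47j,0.38+0.00j], [0.25-0.25j,0.25+0.25j,0.67+0.00j]]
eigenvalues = [(0.12+0.31j), (0.12-0.31j), (0.22+0j)]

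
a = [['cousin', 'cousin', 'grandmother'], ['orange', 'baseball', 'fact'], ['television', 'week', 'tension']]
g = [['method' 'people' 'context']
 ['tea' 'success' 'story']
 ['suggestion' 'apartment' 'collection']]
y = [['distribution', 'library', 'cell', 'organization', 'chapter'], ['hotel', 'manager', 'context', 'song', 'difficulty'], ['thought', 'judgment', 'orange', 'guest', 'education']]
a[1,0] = 'orange'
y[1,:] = ['hotel', 'manager', 'context', 'song', 'difficulty']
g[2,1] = 'apartment'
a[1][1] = 'baseball'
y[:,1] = ['library', 'manager', 'judgment']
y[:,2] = ['cell', 'context', 'orange']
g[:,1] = ['people', 'success', 'apartment']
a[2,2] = 'tension'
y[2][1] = 'judgment'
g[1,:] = ['tea', 'success', 'story']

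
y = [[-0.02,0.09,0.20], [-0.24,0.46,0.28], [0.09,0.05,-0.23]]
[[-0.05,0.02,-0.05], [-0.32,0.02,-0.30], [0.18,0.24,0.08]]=y @ [[1.43, 1.57, 0.79], [0.16, 1.00, -0.19], [-0.17, -0.21, -0.09]]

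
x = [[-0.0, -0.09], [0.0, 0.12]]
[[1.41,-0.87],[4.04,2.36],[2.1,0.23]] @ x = [[0.0, -0.23], [0.00, -0.08], [0.00, -0.16]]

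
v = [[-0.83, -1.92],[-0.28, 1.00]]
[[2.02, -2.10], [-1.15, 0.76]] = v @[[0.13, 0.47], [-1.11, 0.89]]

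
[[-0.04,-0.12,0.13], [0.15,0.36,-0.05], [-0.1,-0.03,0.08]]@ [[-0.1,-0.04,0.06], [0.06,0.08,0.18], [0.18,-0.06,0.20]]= [[0.02,-0.02,0.0], [-0.00,0.03,0.06], [0.02,-0.0,0.00]]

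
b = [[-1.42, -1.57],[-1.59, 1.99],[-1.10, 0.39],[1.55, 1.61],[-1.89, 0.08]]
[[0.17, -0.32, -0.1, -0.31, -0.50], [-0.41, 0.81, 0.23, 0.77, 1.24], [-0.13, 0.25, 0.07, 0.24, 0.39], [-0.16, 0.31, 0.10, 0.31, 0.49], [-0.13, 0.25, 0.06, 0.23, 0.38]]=b @[[0.06,-0.12,-0.03,-0.11,-0.18], [-0.16,0.31,0.09,0.3,0.48]]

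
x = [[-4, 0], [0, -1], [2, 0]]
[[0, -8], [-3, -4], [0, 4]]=x @ [[0, 2], [3, 4]]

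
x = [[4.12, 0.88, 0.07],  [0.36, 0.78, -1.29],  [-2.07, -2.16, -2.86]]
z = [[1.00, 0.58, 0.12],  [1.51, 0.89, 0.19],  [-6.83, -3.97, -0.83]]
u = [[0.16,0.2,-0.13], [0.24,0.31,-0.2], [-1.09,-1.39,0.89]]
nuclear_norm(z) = 8.23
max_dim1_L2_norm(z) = 7.94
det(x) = -17.36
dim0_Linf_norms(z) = [6.83, 3.97, 0.83]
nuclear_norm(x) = 9.27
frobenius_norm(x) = 6.11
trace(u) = 1.36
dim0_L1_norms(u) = [1.49, 1.9, 1.22]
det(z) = -0.00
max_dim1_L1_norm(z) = 11.63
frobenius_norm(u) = 2.05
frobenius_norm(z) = 8.22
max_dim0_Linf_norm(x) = 4.12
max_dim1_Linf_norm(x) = 4.12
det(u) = -0.00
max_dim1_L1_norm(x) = 7.09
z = u @ x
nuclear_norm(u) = 2.05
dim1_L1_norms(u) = [0.49, 0.75, 3.37]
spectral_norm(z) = 8.22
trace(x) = 2.04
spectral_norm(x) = 5.30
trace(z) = 1.06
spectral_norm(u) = 2.05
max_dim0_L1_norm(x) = 6.55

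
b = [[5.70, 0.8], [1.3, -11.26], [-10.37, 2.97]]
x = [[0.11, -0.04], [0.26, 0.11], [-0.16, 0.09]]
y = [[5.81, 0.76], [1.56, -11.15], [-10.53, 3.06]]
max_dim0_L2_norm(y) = 12.13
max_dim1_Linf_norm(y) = 11.15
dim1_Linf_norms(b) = [5.7, 11.26, 10.37]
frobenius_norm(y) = 16.77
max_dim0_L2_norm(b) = 11.9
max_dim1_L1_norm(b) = 13.34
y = x + b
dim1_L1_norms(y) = [6.57, 12.71, 13.59]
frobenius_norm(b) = 16.67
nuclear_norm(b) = 23.31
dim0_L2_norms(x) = [0.32, 0.15]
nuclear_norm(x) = 0.47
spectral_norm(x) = 0.33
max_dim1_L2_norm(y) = 11.26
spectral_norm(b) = 13.41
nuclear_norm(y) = 23.40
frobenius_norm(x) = 0.36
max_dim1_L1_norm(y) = 13.59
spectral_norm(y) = 13.65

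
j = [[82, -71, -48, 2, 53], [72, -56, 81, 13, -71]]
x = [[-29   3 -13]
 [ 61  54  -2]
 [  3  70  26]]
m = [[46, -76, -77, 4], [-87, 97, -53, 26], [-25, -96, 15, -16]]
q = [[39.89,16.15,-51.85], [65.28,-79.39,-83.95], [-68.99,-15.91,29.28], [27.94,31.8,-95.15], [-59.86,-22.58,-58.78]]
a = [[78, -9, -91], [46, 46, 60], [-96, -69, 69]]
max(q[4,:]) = -22.58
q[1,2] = -83.95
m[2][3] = -16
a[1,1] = 46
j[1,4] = -71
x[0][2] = -13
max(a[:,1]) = 46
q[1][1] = -79.39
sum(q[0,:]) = 4.189999999999998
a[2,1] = -69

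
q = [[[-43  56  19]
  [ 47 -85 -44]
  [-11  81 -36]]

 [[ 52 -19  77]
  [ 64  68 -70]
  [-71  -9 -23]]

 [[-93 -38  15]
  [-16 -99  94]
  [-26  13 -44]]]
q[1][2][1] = -9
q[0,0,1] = 56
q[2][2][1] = 13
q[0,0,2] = 19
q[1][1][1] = 68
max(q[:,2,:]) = 81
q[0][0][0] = -43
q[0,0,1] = 56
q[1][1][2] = -70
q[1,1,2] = -70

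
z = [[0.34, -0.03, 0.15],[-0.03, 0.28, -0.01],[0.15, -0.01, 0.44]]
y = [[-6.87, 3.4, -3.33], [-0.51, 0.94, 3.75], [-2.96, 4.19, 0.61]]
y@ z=[[-2.94, 1.19, -2.53], [0.36, 0.24, 1.56], [-1.04, 1.26, -0.22]]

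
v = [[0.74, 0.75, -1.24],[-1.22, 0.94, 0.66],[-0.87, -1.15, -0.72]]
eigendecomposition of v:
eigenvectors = [[-0.17-0.57j, (-0.17+0.57j), 0.52+0.00j], [(0.71+0j), 0.71-0.00j, 0.03+0.00j], [-0.12+0.35j, (-0.12-0.35j), 0.86+0.00j]]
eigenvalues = [(1.12+1.3j), (1.12-1.3j), (-1.28+0j)]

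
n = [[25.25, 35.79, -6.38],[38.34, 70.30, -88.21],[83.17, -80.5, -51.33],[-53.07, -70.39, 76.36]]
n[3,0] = -53.07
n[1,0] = 38.34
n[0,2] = -6.38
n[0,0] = 25.25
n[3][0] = -53.07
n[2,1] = -80.5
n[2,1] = -80.5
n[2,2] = -51.33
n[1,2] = -88.21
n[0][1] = 35.79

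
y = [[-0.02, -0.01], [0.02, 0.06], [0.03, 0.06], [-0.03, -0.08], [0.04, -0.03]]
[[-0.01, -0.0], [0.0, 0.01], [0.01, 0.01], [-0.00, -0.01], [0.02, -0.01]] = y @ [[0.37, -0.08], [-0.08, 0.17]]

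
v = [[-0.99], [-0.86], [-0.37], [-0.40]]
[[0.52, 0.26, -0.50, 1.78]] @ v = [[-1.27]]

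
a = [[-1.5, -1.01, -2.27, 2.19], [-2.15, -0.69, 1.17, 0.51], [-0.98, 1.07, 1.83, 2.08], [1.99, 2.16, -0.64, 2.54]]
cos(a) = [[-0.68, -1.02, 0.95, -0.74],[-0.22, 0.68, -1.28, 0.88],[0.21, -0.84, -0.62, -0.63],[0.02, -0.88, 0.59, -1.61]]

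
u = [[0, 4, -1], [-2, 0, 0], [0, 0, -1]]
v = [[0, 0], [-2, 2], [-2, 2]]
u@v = [[-6, 6], [0, 0], [2, -2]]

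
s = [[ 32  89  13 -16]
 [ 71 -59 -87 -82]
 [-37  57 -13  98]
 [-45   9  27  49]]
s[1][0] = 71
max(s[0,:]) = 89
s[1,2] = -87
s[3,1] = 9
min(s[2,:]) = -37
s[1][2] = -87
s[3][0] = -45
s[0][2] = 13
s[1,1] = -59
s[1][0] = 71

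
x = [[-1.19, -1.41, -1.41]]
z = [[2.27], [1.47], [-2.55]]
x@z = [[-1.18]]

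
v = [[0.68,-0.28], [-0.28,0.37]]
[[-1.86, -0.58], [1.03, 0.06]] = v @ [[-2.30,  -1.15], [1.05,  -0.71]]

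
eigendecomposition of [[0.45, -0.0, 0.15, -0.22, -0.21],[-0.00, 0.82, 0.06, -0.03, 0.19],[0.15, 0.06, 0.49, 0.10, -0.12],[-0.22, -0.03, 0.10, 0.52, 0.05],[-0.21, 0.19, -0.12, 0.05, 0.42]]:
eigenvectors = [[0.31, -0.60, 0.02, -0.74, 0.01], [-0.80, -0.5, -0.06, 0.06, -0.30], [0.09, -0.34, -0.71, 0.31, 0.52], [-0.15, 0.46, -0.68, -0.46, -0.33], [-0.47, 0.25, 0.18, -0.39, 0.73]]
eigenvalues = [0.92, 0.79, 0.62, 0.14, 0.23]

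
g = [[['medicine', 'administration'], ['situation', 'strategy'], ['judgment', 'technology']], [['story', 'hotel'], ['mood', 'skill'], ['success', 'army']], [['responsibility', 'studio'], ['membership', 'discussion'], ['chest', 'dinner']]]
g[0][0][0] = 'medicine'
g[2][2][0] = 'chest'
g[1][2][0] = 'success'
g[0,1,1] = 'strategy'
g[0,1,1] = 'strategy'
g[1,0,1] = 'hotel'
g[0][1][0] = 'situation'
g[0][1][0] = 'situation'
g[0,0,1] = 'administration'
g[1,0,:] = ['story', 'hotel']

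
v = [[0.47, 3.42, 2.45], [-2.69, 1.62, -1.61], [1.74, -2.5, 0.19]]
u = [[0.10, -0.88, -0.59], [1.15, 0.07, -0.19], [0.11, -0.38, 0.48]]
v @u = [[4.25,-1.11,0.25], [1.42,3.09,0.51], [-2.68,-1.78,-0.46]]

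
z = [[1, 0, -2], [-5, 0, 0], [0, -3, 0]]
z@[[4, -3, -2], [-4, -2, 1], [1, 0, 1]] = [[2, -3, -4], [-20, 15, 10], [12, 6, -3]]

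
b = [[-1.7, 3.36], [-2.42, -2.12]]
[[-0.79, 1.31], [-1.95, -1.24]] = b @ [[0.7, 0.12], [0.12, 0.45]]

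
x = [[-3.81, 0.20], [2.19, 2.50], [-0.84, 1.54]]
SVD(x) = [[-0.79, -0.44], [0.61, -0.66], [-0.09, -0.62]] @ diag([4.579072623346987, 2.7769576716461013]) @ [[0.96, 0.27], [0.27, -0.96]]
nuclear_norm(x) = 7.36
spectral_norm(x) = 4.58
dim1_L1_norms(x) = [4.01, 4.69, 2.38]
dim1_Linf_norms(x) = [3.81, 2.5, 1.54]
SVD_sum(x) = [[-3.49, -0.97], [2.68, 0.74], [-0.38, -0.11]] + [[-0.32, 1.17], [-0.49, 1.76], [-0.46, 1.65]]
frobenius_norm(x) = 5.36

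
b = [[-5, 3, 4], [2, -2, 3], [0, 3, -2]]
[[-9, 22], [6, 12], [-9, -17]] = b @ [[0, -3], [-3, -3], [0, 4]]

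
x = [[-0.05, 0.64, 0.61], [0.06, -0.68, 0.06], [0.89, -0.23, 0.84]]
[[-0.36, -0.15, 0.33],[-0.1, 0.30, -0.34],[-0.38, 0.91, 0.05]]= x @ [[0.25, 0.75, 0.17], [0.11, -0.36, 0.51], [-0.69, 0.19, 0.02]]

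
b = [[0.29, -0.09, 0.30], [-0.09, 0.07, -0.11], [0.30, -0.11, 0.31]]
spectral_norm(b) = 0.64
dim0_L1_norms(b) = [0.68, 0.27, 0.72]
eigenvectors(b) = [[-0.67, 0.64, 0.37], [0.24, -0.28, 0.93], [-0.70, -0.71, -0.03]]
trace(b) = 0.67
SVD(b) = [[-0.67,-0.37,-0.64], [0.24,-0.93,0.28], [-0.70,0.03,0.71]] @ diag([0.6356461897420738, 0.037959461838433316, 0.003605651580507088]) @ [[-0.67, 0.24, -0.7], [-0.37, -0.93, 0.03], [0.64, -0.28, -0.71]]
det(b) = -0.00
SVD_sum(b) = [[0.29, -0.1, 0.30], [-0.10, 0.04, -0.11], [0.3, -0.11, 0.31]] + [[0.01, 0.01, -0.00],[0.01, 0.03, -0.0],[-0.0, -0.0, 0.0]] + [[-0.00, 0.00, 0.00],[0.0, -0.0, -0.0],[0.0, -0.00, -0.0]]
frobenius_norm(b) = 0.64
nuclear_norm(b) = 0.68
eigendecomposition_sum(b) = [[0.29, -0.10, 0.30], [-0.1, 0.04, -0.11], [0.3, -0.11, 0.31]] + [[-0.00, 0.00, 0.00], [0.0, -0.0, -0.00], [0.00, -0.00, -0.00]] + [[0.01, 0.01, -0.0], [0.01, 0.03, -0.00], [-0.00, -0.0, 0.0]]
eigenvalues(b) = [0.64, -0.0, 0.04]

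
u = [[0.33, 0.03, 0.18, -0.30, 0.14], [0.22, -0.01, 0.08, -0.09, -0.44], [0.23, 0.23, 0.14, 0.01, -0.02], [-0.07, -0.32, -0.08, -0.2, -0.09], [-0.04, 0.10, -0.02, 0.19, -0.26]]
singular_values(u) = [0.61, 0.55, 0.49, 0.0, 0.0]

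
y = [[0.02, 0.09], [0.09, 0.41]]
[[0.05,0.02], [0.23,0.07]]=y @ [[-0.02, -0.24], [0.56, 0.23]]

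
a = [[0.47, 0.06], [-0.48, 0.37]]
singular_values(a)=[0.72, 0.28]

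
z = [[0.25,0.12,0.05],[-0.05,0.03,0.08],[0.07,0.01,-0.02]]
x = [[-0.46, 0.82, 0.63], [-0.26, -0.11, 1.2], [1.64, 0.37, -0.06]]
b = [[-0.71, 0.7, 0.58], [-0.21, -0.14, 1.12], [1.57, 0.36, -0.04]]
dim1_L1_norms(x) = [1.91, 1.57, 2.07]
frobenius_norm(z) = 0.31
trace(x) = -0.63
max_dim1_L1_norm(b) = 1.99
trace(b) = -0.89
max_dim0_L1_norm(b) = 2.49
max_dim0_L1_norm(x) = 2.36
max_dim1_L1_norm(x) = 2.07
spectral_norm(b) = 1.82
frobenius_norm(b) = 2.29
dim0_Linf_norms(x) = [1.64, 0.82, 1.2]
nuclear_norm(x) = 3.91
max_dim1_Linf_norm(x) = 1.64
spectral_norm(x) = 1.82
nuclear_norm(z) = 0.40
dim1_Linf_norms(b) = [0.71, 1.12, 1.57]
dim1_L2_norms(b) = [1.15, 1.15, 1.61]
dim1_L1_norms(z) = [0.42, 0.16, 0.1]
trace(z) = 0.26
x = b + z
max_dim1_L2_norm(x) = 1.68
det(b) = 1.59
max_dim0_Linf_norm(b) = 1.57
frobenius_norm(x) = 2.37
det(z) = 0.00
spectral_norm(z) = 0.29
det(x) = 1.86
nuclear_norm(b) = 3.74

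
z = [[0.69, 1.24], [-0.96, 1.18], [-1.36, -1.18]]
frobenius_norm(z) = 2.75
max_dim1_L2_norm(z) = 1.8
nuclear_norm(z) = 3.82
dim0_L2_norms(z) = [1.8, 2.08]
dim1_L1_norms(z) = [1.93, 2.14, 2.54]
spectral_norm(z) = 2.28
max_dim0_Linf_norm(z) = 1.36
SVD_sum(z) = [[0.79,  1.17], [0.25,  0.37], [-0.97,  -1.44]] + [[-0.10, 0.07], [-1.21, 0.81], [-0.39, 0.26]]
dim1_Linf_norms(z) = [1.24, 1.18, 1.36]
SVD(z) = [[-0.62, -0.08], [-0.19, -0.95], [0.76, -0.31]] @ diag([2.2841080243207936, 1.5338026382926064]) @ [[-0.56, -0.83], [0.83, -0.56]]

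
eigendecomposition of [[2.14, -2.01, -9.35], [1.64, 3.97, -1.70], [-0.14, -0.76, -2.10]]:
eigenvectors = [[0.53-0.26j, 0.53+0.26j, 0.89+0.00j], [(-0.8+0j), -0.80-0.00j, -0.12+0.00j], [0.10-0.00j, (0.1+0j), (0.44+0j)]]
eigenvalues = [(3.1+0.54j), (3.1-0.54j), (-2.18+0j)]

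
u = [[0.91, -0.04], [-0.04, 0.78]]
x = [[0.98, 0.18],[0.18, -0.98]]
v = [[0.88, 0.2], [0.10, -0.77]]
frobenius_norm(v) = 1.19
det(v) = -0.70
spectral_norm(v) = 0.91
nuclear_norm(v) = 1.68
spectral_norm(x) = 1.00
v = u @ x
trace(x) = 0.00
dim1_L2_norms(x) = [1.0, 1.0]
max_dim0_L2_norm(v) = 0.89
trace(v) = 0.11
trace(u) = 1.69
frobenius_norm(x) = 1.41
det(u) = 0.71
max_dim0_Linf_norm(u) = 0.91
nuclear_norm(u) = 1.69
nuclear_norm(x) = 1.99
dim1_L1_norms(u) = [0.95, 0.82]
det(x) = -0.99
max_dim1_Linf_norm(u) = 0.91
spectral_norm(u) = 0.92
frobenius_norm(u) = 1.20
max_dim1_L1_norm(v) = 1.08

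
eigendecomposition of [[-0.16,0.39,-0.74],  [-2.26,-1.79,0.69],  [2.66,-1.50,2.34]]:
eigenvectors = [[-0.27+0.18j, -0.27-0.18j, -0.05+0.00j],[(0.33-0.29j), (0.33+0.29j), 0.91+0.00j],[(0.84+0j), 0.84-0.00j, 0.40+0.00j]]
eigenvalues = [(0.88+1.11j), (0.88-1.11j), (-1.37+0j)]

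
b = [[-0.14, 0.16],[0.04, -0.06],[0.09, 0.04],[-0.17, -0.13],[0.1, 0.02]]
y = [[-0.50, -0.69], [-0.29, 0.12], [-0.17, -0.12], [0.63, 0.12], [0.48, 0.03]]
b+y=[[-0.64, -0.53], [-0.25, 0.06], [-0.08, -0.08], [0.46, -0.01], [0.58, 0.05]]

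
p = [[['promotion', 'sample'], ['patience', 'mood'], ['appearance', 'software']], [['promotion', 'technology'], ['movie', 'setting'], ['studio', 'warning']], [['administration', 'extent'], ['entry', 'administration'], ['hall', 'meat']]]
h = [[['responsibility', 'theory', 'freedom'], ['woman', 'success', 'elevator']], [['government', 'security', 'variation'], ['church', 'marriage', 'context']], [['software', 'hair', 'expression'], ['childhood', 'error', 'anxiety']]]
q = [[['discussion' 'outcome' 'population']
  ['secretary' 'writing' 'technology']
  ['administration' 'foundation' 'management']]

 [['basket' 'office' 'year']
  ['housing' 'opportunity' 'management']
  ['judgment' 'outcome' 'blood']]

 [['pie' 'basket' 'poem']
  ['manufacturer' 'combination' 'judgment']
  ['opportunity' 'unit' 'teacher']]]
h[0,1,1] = 'success'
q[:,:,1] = [['outcome', 'writing', 'foundation'], ['office', 'opportunity', 'outcome'], ['basket', 'combination', 'unit']]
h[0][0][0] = 'responsibility'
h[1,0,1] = 'security'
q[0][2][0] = 'administration'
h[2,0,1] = 'hair'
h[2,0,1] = 'hair'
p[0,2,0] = 'appearance'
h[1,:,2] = ['variation', 'context']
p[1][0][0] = 'promotion'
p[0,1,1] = 'mood'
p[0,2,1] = 'software'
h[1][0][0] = 'government'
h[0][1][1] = 'success'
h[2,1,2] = 'anxiety'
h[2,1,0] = 'childhood'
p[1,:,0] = ['promotion', 'movie', 'studio']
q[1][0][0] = 'basket'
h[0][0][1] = 'theory'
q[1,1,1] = 'opportunity'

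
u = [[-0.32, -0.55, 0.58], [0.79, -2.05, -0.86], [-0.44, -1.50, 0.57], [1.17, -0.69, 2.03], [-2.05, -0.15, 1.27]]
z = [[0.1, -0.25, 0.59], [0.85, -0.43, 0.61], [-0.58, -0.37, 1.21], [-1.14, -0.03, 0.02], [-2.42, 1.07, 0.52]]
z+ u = [[-0.22, -0.8, 1.17], [1.64, -2.48, -0.25], [-1.02, -1.87, 1.78], [0.03, -0.72, 2.05], [-4.47, 0.92, 1.79]]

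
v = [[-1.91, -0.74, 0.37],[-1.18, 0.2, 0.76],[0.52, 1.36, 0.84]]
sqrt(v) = [[0.01+1.22j, (-0.02+0.46j), (-0-0.24j)], [-0.11+0.67j, 0.49+0.26j, 0.43-0.13j], [-0.16-0.47j, (0.84-0.18j), (0.79+0.09j)]]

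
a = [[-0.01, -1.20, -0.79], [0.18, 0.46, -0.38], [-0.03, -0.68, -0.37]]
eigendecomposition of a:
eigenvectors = [[0.69, -0.95, 0.88], [-0.59, 0.18, 0.02], [0.42, -0.24, 0.47]]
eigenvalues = [0.52, 0.01, -0.46]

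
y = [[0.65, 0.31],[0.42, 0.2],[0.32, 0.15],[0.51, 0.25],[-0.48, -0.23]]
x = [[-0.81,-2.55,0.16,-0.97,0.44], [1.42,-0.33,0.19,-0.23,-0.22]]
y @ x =[[-0.09, -1.76, 0.16, -0.70, 0.22], [-0.06, -1.14, 0.11, -0.45, 0.14], [-0.05, -0.87, 0.08, -0.34, 0.11], [-0.06, -1.38, 0.13, -0.55, 0.17], [0.06, 1.30, -0.12, 0.52, -0.16]]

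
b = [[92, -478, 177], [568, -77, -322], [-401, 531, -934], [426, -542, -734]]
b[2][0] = -401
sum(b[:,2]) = -1813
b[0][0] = 92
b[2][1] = 531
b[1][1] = -77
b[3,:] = [426, -542, -734]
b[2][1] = 531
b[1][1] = -77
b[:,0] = [92, 568, -401, 426]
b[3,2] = -734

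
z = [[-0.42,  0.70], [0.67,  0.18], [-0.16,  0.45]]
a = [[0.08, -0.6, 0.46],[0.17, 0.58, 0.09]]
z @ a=[[0.09,  0.66,  -0.13], [0.08,  -0.30,  0.32], [0.06,  0.36,  -0.03]]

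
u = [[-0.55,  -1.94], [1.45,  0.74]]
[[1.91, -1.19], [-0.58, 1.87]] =u @ [[0.12, 1.14], [-1.02, 0.29]]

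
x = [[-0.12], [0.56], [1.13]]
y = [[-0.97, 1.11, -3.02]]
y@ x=[[-2.67]]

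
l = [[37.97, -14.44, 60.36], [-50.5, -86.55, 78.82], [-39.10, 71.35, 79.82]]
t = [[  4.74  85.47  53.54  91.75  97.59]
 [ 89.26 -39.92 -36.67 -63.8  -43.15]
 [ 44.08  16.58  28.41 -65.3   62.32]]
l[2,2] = 79.82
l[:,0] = [37.97, -50.5, -39.1]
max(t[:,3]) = 91.75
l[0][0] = 37.97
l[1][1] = -86.55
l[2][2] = 79.82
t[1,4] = -43.15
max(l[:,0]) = 37.97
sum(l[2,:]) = 112.07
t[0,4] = 97.59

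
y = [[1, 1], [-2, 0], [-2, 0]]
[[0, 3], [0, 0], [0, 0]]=y @ [[0, 0], [0, 3]]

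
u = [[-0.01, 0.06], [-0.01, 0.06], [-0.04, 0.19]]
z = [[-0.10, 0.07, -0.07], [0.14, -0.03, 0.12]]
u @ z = [[0.01,-0.0,0.01], [0.01,-0.0,0.01], [0.03,-0.01,0.03]]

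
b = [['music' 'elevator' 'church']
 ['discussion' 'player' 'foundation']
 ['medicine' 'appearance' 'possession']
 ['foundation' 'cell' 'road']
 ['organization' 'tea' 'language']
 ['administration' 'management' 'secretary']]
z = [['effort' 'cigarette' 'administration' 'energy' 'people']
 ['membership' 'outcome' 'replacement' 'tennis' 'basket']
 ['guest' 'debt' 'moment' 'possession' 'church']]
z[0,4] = 'people'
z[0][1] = 'cigarette'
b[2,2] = 'possession'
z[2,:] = ['guest', 'debt', 'moment', 'possession', 'church']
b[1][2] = 'foundation'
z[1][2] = 'replacement'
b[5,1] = 'management'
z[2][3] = 'possession'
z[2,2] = 'moment'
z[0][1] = 'cigarette'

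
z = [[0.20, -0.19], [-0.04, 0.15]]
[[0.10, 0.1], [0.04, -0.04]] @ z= [[0.02, -0.00], [0.01, -0.01]]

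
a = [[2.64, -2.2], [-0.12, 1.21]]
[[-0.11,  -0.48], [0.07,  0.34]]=a @ [[0.01, 0.06], [0.06, 0.29]]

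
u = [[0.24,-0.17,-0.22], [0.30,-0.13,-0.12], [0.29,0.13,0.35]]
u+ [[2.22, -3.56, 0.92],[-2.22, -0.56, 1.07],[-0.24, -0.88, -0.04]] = [[2.46, -3.73, 0.70], [-1.92, -0.69, 0.95], [0.05, -0.75, 0.31]]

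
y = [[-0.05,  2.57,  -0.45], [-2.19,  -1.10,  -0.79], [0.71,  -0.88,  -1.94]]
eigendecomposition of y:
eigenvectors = [[-0.72+0.00j, (-0.72-0j), -0.16+0.00j], [(0.1-0.62j), (0.1+0.62j), 0.31+0.00j], [(0.04+0.28j), (0.04-0.28j), 0.94+0.00j]]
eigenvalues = [(-0.37+2.38j), (-0.37-2.38j), (-2.35+0j)]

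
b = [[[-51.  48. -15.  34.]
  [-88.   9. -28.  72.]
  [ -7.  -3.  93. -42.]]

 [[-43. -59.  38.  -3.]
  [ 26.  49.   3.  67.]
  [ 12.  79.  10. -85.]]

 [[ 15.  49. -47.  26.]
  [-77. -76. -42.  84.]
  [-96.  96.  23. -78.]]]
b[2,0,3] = 26.0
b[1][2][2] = 10.0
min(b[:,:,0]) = -96.0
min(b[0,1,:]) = -88.0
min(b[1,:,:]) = -85.0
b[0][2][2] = 93.0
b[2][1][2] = -42.0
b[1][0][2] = 38.0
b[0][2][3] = -42.0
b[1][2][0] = 12.0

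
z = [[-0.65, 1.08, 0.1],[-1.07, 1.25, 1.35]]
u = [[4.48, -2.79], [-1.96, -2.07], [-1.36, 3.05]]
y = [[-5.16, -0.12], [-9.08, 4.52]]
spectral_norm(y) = 11.17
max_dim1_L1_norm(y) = 13.6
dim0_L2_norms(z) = [1.25, 1.65, 1.35]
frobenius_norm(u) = 6.87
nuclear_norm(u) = 9.31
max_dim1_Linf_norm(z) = 1.35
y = z @ u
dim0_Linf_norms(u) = [4.48, 3.05]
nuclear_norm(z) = 3.05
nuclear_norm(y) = 13.35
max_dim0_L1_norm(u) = 7.91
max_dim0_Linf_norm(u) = 4.48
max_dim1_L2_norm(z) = 2.13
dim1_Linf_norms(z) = [1.08, 1.35]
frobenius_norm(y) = 11.38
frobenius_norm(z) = 2.48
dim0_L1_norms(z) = [1.72, 2.33, 1.45]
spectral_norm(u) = 6.03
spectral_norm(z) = 2.39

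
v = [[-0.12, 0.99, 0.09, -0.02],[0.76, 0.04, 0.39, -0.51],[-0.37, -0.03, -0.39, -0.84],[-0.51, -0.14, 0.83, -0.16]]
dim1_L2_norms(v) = [1.0, 1.0, 1.0, 1.0]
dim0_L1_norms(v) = [1.76, 1.2, 1.7, 1.53]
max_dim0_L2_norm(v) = 1.0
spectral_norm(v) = 1.00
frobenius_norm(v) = 2.00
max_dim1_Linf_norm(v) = 0.99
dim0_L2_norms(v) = [0.99, 1.0, 1.0, 1.0]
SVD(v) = [[0.66,0.64,-0.32,0.23], [-0.57,0.41,0.12,0.70], [-0.05,-0.48,-0.79,0.37], [-0.48,0.45,-0.51,-0.56]] @ diag([1.0041550369565915, 1.0010267481553805, 0.9986352680184409, 0.9881526768176601]) @ [[-0.25, 0.70, -0.54, 0.39], [0.18, 0.60, 0.77, 0.11], [0.68, -0.22, -0.1, 0.69], [0.66, 0.32, -0.32, -0.59]]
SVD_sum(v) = [[-0.17, 0.47, -0.36, 0.26], [0.14, -0.40, 0.31, -0.23], [0.01, -0.03, 0.03, -0.02], [0.12, -0.34, 0.26, -0.19]] + [[0.12, 0.38, 0.49, 0.07], [0.07, 0.24, 0.31, 0.05], [-0.09, -0.29, -0.37, -0.06], [0.08, 0.27, 0.34, 0.05]] + [[-0.22, 0.07, 0.03, -0.22],  [0.08, -0.03, -0.01, 0.08],  [-0.54, 0.17, 0.08, -0.55],  [-0.35, 0.11, 0.05, -0.35]] + [[0.15, 0.07, -0.07, -0.13], [0.46, 0.23, -0.22, -0.41], [0.24, 0.12, -0.12, -0.22], [-0.37, -0.18, 0.18, 0.33]]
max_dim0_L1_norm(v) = 1.76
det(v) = -0.99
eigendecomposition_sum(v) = [[(0.39+0j), 0.44-0.00j, 0.02-0.00j, -0.21+0.00j],  [0.43+0.00j, 0.48-0.00j, (0.02-0j), -0.24+0.00j],  [(0.02+0j), (0.02-0j), -0j, -0.01+0.00j],  [(-0.21-0j), -0.24+0.00j, (-0.01+0j), 0.12-0.00j]] + [[-0.47-0.00j, (0.44-0j), -0.24+0.00j, 0.02-0.00j], [(0.44+0j), -0.41+0.00j, 0.22-0.00j, (-0.02+0j)], [(-0.23-0j), (0.22-0j), (-0.12+0j), 0.01-0.00j], [(0.02+0j), (-0.02+0j), 0.01-0.00j, -0.00+0.00j]] + [[-0.02+0.07j, 0.06+0.02j, 0.15-0.08j, (0.09+0.15j)], [-0.06-0.02j, (-0.02+0.05j), 0.07+0.13j, (-0.13+0.08j)], [-0.08-0.16j, (-0.13+0.06j), (-0.14+0.42j), (-0.42-0.13j)], [-0.16+0.07j, (0.06+0.14j), (0.42+0.15j), (-0.14+0.42j)]] + [[(-0.02-0.07j), 0.06-0.02j, (0.15+0.08j), 0.09-0.15j], [-0.06+0.02j, -0.02-0.05j, (0.07-0.13j), (-0.13-0.08j)], [(-0.08+0.16j), (-0.13-0.06j), -0.14-0.42j, -0.42+0.13j], [(-0.16-0.07j), 0.06-0.14j, (0.42-0.15j), (-0.14-0.42j)]]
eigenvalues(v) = [(0.99+0j), (-1+0j), (-0.31+0.95j), (-0.31-0.95j)]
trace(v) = -0.63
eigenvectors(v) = [[(0.63+0j),  (0.69+0j),  (-0.18+0.2j),  -0.18-0.20j], [0.70+0.00j,  (-0.64+0j),  (-0.17-0.15j),  (-0.17+0.15j)], [(0.03+0j),  (0.34+0j),  (-0.02-0.66j),  (-0.02+0.66j)], [(-0.34+0j),  -0.03+0.00j,  -0.66+0.00j,  (-0.66-0j)]]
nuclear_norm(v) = 3.99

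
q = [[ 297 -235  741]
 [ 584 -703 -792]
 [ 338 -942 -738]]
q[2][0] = 338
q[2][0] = 338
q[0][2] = 741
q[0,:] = [297, -235, 741]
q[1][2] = -792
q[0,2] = 741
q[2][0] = 338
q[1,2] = -792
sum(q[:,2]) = -789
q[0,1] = -235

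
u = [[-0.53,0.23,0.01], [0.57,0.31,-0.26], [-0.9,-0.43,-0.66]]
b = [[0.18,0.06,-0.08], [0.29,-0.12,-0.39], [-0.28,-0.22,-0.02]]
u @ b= [[-0.03, -0.06, -0.05], [0.27, 0.05, -0.16], [-0.10, 0.14, 0.25]]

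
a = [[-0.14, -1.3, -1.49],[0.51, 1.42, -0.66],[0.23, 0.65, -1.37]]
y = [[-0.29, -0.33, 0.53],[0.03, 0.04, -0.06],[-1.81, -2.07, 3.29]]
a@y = [[2.70, 3.08, -4.90], [1.09, 1.25, -1.99], [2.43, 2.79, -4.42]]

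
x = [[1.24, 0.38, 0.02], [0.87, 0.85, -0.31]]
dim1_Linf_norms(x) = [1.24, 0.87]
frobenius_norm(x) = 1.80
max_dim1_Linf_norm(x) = 1.24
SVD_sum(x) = [[1.08, 0.62, -0.14], [1.04, 0.6, -0.14]] + [[0.16, -0.24, 0.16], [-0.17, 0.25, -0.17]]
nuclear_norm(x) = 2.22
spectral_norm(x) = 1.74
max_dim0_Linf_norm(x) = 1.24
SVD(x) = [[-0.72, -0.69], [-0.69, 0.72]] @ diag([1.7394174783817, 0.4820029417962601]) @ [[-0.86,-0.50,0.12],[-0.48,0.72,-0.49]]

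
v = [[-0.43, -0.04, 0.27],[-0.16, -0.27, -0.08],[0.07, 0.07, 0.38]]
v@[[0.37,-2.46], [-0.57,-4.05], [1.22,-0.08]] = [[0.19, 1.2], [-0.0, 1.49], [0.45, -0.49]]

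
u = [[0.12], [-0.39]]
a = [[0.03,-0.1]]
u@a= [[0.0,-0.01],  [-0.01,0.04]]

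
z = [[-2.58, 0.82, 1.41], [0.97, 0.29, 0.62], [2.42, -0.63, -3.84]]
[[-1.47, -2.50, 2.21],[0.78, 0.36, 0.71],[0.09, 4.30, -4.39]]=z @ [[0.66, 0.71, -0.10], [-0.54, 0.47, 0.73], [0.48, -0.75, 0.96]]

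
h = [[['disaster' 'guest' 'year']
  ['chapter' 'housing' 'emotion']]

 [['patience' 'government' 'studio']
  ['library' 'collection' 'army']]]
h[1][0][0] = 'patience'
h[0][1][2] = 'emotion'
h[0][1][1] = 'housing'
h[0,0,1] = 'guest'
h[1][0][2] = 'studio'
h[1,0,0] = 'patience'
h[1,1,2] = 'army'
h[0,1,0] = 'chapter'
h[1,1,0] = 'library'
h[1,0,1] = 'government'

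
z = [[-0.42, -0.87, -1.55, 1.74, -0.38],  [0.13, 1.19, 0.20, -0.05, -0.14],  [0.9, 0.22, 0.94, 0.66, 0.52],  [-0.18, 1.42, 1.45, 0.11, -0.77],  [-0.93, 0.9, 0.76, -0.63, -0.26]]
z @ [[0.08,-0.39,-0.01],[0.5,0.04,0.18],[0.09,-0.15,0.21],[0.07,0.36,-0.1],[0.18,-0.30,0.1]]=[[-0.55, 1.10, -0.69], [0.59, -0.01, 0.25], [0.41, -0.40, 0.21], [0.7, 0.18, 0.47], [0.35, 0.14, 0.37]]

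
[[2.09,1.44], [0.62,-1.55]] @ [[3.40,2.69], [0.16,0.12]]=[[7.34,5.79], [1.86,1.48]]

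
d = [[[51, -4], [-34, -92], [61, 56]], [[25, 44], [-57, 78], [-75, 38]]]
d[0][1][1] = -92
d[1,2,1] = 38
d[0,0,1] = -4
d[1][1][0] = -57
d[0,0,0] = 51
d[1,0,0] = 25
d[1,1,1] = 78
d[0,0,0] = 51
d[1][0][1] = 44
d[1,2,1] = 38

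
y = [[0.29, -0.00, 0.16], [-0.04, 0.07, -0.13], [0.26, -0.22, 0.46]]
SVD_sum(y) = [[0.16, -0.09, 0.22], [-0.08, 0.05, -0.11], [0.32, -0.18, 0.44]] + [[0.13, 0.09, -0.06], [0.04, 0.03, -0.02], [-0.06, -0.04, 0.02]] + [[-0.00, 0.0, 0.00],[0.00, -0.00, -0.0],[0.00, -0.0, -0.00]]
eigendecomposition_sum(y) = [[0.16, -0.08, 0.20], [-0.09, 0.04, -0.11], [0.34, -0.17, 0.43]] + [[0.13, 0.08, -0.04],  [0.05, 0.03, -0.02],  [-0.08, -0.05, 0.03]] + [[-0.00, 0.0, 0.0], [0.0, -0.0, -0.00], [0.0, -0.00, -0.0]]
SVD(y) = [[-0.44, -0.89, -0.15], [0.22, -0.26, 0.94], [-0.87, 0.38, 0.31]] @ diag([0.651091107281933, 0.19174669195652183, 0.00368458167462694]) @ [[-0.56, 0.32, -0.77], [-0.78, -0.53, 0.34], [0.30, -0.79, -0.54]]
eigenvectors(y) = [[-0.41, 0.8, -0.29],[0.23, 0.3, 0.79],[-0.88, -0.52, 0.54]]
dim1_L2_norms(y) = [0.33, 0.15, 0.57]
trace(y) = 0.82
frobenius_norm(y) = 0.68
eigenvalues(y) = [0.64, 0.19, -0.0]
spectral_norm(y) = 0.65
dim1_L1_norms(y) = [0.45, 0.24, 0.94]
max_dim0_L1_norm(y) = 0.75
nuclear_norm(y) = 0.85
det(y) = -0.00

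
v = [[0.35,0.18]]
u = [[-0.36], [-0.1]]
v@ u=[[-0.14]]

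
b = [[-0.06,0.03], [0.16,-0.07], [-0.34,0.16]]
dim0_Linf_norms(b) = [0.34, 0.16]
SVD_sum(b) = [[-0.06,0.03], [0.16,-0.07], [-0.34,0.16]] + [[0.0, 0.0],[0.00, 0.0],[0.00, 0.0]]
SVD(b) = [[-0.16, -0.4], [0.42, -0.86], [-0.90, -0.33]] @ diag([0.4197350624760717, 0.004741026071241523]) @ [[0.91, -0.42], [-0.42, -0.91]]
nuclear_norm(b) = 0.42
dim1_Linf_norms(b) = [0.06, 0.16, 0.34]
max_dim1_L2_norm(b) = 0.38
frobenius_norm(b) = 0.42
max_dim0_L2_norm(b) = 0.38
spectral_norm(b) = 0.42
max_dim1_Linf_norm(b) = 0.34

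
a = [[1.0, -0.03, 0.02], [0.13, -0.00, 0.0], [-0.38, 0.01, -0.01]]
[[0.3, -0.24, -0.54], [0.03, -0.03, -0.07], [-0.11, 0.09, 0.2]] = a @[[0.25, -0.22, -0.54], [-1.91, 1.35, 0.57], [-0.43, 1.11, 0.87]]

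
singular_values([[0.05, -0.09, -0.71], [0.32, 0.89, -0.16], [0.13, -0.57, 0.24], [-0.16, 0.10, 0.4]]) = [1.12, 0.83, 0.32]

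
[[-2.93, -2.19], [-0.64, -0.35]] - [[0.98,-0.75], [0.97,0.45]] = [[-3.91,  -1.44], [-1.61,  -0.8]]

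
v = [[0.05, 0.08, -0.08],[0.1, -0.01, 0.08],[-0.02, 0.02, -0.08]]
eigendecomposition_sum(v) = [[0.08, 0.05, -0.01], [0.06, 0.04, -0.01], [-0.0, -0.00, 0.00]] + [[-0.00,0.0,0.01],  [0.01,-0.01,-0.02],  [0.00,-0.00,-0.01]] + [[-0.02, 0.03, -0.08], [0.03, -0.04, 0.11], [-0.02, 0.03, -0.07]]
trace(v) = -0.04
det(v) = 0.00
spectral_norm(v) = 0.16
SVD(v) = [[0.53, 0.78, -0.34], [-0.67, 0.63, 0.41], [0.53, 0.01, 0.85]] @ diag([0.1583089476073968, 0.11671833494097243, 0.01775126463228682]) @ [[-0.32, 0.38, -0.87],  [0.87, 0.48, -0.11],  [0.38, -0.79, -0.48]]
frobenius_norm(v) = 0.20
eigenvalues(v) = [0.11, -0.02, -0.13]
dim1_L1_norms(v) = [0.21, 0.19, 0.12]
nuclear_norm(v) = 0.29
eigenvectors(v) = [[-0.79,-0.43,0.52], [-0.62,0.80,-0.72], [0.02,0.42,0.46]]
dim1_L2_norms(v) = [0.12, 0.13, 0.08]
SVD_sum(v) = [[-0.03,  0.03,  -0.07], [0.03,  -0.04,  0.09], [-0.03,  0.03,  -0.07]] + [[0.08,0.04,-0.01],[0.06,0.04,-0.01],[0.00,0.0,-0.00]] + [[-0.00, 0.0, 0.00], [0.0, -0.01, -0.0], [0.01, -0.01, -0.01]]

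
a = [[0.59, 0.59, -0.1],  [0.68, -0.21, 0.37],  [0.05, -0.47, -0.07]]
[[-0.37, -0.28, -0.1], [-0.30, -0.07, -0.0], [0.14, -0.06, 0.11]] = a@[[-0.38, -0.39, 0.01], [-0.29, 0.00, -0.21], [-0.27, 0.53, -0.15]]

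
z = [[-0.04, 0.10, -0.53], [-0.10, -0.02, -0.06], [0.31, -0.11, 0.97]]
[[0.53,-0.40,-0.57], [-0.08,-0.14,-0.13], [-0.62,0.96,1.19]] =z@[[1.38,0.76,0.51], [0.44,0.74,0.39], [-1.03,0.83,1.11]]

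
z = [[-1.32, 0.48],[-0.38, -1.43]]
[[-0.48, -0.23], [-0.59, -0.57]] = z @ [[0.47, 0.29],[0.29, 0.32]]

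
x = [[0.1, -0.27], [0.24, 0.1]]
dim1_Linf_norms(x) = [0.27, 0.24]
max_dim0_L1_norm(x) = 0.37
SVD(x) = [[-0.98, 0.19], [0.19, 0.98]] @ diag([0.2889069184960468, 0.2589069184960467]) @ [[-0.19, 0.98],[0.98, 0.19]]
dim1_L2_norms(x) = [0.29, 0.26]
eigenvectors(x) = [[0.73+0.00j, (0.73-0j)], [0.00-0.69j, 0.69j]]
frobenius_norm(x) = 0.39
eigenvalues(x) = [(0.1+0.25j), (0.1-0.25j)]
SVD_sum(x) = [[0.05, -0.28], [-0.01, 0.05]] + [[0.05, 0.01], [0.25, 0.05]]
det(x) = 0.07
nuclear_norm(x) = 0.55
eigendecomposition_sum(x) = [[0.05+0.13j, (-0.14+0.05j)], [0.12-0.05j, 0.05+0.13j]] + [[0.05-0.13j, (-0.14-0.05j)], [(0.12+0.05j), 0.05-0.13j]]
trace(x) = 0.20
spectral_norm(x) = 0.29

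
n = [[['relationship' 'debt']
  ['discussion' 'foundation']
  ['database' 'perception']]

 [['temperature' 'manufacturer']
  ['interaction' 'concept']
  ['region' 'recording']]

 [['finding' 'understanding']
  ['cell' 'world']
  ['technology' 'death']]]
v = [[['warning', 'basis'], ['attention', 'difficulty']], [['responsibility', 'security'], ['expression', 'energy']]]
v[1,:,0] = ['responsibility', 'expression']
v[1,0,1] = 'security'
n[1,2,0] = 'region'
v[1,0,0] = 'responsibility'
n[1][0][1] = 'manufacturer'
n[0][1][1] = 'foundation'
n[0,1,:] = ['discussion', 'foundation']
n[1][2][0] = 'region'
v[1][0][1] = 'security'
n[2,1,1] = 'world'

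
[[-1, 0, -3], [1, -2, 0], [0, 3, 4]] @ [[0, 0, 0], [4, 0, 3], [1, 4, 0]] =[[-3, -12, 0], [-8, 0, -6], [16, 16, 9]]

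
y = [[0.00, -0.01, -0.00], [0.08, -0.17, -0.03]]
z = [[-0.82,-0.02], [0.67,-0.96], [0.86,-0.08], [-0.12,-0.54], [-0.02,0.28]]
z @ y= [[-0.0, 0.01, 0.0], [-0.08, 0.16, 0.03], [-0.01, 0.01, 0.0], [-0.04, 0.09, 0.02], [0.02, -0.05, -0.01]]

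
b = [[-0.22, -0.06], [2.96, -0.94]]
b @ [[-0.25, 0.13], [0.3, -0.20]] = [[0.04, -0.02], [-1.02, 0.57]]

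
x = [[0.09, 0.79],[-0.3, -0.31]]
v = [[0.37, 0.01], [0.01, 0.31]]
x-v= [[-0.28, 0.78], [-0.31, -0.62]]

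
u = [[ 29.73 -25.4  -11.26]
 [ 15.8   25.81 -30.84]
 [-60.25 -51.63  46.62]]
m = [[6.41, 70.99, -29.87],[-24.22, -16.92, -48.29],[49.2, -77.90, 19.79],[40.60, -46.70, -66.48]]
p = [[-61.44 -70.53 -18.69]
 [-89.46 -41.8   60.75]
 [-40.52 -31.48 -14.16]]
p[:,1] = [-70.53, -41.8, -31.48]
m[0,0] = 6.41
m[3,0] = 40.6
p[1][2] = 60.75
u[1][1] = 25.81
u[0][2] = -11.26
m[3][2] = -66.48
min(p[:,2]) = -18.69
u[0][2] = -11.26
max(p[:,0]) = -40.52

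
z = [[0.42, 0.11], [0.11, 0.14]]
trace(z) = 0.56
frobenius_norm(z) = 0.47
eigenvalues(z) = [0.46, 0.1]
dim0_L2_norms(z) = [0.43, 0.18]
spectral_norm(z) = 0.46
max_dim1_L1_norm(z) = 0.53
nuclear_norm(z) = 0.56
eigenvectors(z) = [[0.95, -0.33],  [0.33, 0.95]]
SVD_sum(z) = [[0.41,0.14], [0.14,0.05]] + [[0.01,-0.03], [-0.03,0.09]]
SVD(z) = [[-0.95,-0.33], [-0.33,0.95]] @ diag([0.4580449381476485, 0.10195506185235145]) @ [[-0.95, -0.33], [-0.33, 0.95]]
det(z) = 0.05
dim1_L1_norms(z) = [0.53, 0.25]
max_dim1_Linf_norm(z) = 0.42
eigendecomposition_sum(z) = [[0.41, 0.14], [0.14, 0.05]] + [[0.01, -0.03],  [-0.03, 0.09]]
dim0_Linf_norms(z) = [0.42, 0.14]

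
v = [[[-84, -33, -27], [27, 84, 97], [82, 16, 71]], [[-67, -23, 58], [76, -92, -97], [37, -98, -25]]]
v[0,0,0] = -84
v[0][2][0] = 82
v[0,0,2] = -27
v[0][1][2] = 97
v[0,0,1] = -33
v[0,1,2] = 97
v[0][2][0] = 82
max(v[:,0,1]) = -23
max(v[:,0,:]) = 58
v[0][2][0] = 82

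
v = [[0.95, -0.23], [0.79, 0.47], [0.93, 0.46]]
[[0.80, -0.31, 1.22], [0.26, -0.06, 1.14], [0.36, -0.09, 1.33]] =v@ [[0.69, -0.25, 1.33], [-0.61, 0.30, 0.20]]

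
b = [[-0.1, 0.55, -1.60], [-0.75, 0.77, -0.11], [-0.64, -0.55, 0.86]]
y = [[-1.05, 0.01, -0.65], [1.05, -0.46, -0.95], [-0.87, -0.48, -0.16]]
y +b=[[-1.15, 0.56, -2.25],[0.30, 0.31, -1.06],[-1.51, -1.03, 0.7]]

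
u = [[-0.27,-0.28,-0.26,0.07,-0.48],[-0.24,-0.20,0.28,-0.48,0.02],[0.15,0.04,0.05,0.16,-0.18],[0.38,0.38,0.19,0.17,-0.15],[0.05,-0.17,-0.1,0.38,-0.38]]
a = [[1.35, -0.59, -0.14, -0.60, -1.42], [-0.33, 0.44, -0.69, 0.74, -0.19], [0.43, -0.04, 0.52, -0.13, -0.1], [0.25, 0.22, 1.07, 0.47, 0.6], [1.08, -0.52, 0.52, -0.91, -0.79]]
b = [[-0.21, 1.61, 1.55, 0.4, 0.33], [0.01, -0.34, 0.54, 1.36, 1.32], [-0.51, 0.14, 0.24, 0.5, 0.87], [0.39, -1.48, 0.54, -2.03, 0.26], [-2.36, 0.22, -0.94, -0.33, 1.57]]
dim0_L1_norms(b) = [3.48, 3.79, 3.81, 4.62, 4.35]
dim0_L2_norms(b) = [2.45, 2.23, 1.98, 2.55, 2.27]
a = u @ b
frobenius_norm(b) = 5.15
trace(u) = -0.63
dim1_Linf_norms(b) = [1.61, 1.36, 0.87, 2.03, 2.36]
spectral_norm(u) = 0.88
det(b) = 0.12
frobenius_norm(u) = 1.29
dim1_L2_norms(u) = [0.67, 0.64, 0.29, 0.61, 0.57]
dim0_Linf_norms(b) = [2.36, 1.61, 1.55, 2.03, 1.57]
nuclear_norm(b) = 9.98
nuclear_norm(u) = 2.31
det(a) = 0.00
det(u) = -0.00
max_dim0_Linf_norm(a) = 1.42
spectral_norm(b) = 3.33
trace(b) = -0.77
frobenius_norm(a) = 3.38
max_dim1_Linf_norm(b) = 2.36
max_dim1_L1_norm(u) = 1.36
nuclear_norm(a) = 5.46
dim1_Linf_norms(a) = [1.42, 0.74, 0.52, 1.07, 1.08]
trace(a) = 1.99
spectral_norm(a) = 2.82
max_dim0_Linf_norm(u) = 0.48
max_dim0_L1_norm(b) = 4.62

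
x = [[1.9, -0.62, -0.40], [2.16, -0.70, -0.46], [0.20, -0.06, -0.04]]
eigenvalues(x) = [(1.15+0j), (0.01+0.01j), (0.01-0.01j)]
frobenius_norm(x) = 3.09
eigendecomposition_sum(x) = [[(1.91+0j), -0.63+0.00j, -0.40+0.00j], [(2.18+0j), -0.72+0.00j, (-0.46+0j)], [0.21+0.00j, -0.07+0.00j, (-0.04+0j)]] + [[-0.00+0.00j, 0.00-0.00j, (-0+0j)], [-0.01-0.00j, 0.01+0.00j, (-0+0j)], [-0.01+0.01j, 0.00-0.00j, 0.00+0.00j]] + [[(-0-0j), 0j, -0.00-0.00j], [(-0.01+0j), 0.01-0.00j, -0.00-0.00j], [(-0.01-0.01j), 0.00+0.00j, 0.00-0.00j]]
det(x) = 0.00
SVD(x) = [[-0.66, 0.48, 0.58], [-0.75, -0.35, -0.56], [-0.07, -0.80, 0.59]] @ diag([3.093016501835654, 0.005654170666740236, 0.0041170045425809165]) @ [[-0.93, 0.3, 0.2],[-0.29, -0.95, 0.09],[0.21, 0.02, 0.98]]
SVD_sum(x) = [[1.90, -0.62, -0.4], [2.16, -0.70, -0.46], [0.20, -0.06, -0.04]] + [[-0.00,-0.0,0.0],[0.00,0.00,-0.00],[0.00,0.00,-0.0]] + [[0.00, 0.0, 0.0], [-0.00, -0.00, -0.0], [0.00, 0.00, 0.00]]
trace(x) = 1.16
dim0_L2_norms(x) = [2.88, 0.94, 0.61]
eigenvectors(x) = [[-0.66+0.00j, 0.31-0.10j, (0.31+0.1j)], [(-0.75+0j), 0.71+0.00j, 0.71-0.00j], [-0.07+0.00j, (0.37-0.49j), (0.37+0.49j)]]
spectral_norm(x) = 3.09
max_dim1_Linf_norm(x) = 2.16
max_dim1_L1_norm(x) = 3.32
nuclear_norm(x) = 3.10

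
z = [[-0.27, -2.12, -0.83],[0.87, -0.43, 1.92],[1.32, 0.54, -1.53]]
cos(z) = [[3.11,-0.28,1.26],[-0.96,2.09,1.88],[0.75,1.72,0.86]]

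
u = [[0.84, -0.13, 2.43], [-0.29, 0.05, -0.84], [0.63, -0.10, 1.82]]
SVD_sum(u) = [[0.84,-0.13,2.43],  [-0.29,0.05,-0.84],  [0.63,-0.10,1.82]] + [[0.00, 0.00, 0.00],[0.00, 0.00, 0.0],[-0.0, -0.0, -0.00]] + [[-0.00, 0.00, 0.0], [0.00, -0.00, -0.00], [0.0, -0.00, -0.0]]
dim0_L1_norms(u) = [1.76, 0.28, 5.09]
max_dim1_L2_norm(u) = 2.57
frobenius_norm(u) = 3.34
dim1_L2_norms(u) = [2.57, 0.89, 1.93]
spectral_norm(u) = 3.34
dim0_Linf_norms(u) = [0.84, 0.13, 2.43]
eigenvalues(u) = [2.71, -0.0, 0.0]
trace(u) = 2.71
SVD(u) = [[-0.77, -0.45, -0.45], [0.27, -0.87, 0.41], [-0.58, 0.19, 0.79]] @ diag([3.337495330344333, 0.004929041183192177, 0.0007902422380434653]) @ [[-0.33, 0.05, -0.94], [-0.05, -1.0, -0.04], [0.94, -0.03, -0.33]]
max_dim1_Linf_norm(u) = 2.43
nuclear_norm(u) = 3.34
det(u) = -0.00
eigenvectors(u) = [[-0.77, 0.94, 0.44], [0.27, -0.11, 0.89], [-0.58, -0.33, -0.11]]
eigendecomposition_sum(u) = [[0.84, -0.13, 2.43], [-0.29, 0.05, -0.84], [0.63, -0.10, 1.82]] + [[-0.0, 0.00, 0.00], [0.00, -0.0, -0.00], [0.0, -0.0, -0.0]] + [[0.0, 0.00, 0.0], [0.00, 0.00, 0.0], [-0.00, -0.0, -0.00]]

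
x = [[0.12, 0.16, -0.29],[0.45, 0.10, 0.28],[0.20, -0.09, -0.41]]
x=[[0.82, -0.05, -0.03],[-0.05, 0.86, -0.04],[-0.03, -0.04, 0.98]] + [[-0.7, 0.21, -0.26],[0.5, -0.76, 0.32],[0.23, -0.05, -1.39]]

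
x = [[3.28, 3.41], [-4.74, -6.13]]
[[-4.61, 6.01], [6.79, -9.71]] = x @ [[-1.29, 0.95], [-0.11, 0.85]]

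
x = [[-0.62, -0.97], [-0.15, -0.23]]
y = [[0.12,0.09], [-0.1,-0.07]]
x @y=[[0.02, 0.01], [0.01, 0.0]]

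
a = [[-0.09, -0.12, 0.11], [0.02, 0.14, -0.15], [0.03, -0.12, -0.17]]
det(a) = 0.00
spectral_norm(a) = 0.28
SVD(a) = [[0.63, 0.24, -0.74],[-0.71, -0.23, -0.67],[-0.33, 0.95, 0.03]] @ diag([0.2790499036372795, 0.20056717806012744, 0.056603519016242845]) @ [[-0.29,-0.48,0.83], [0.01,-0.86,-0.5], [0.96,-0.13,0.26]]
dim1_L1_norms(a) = [0.32, 0.31, 0.32]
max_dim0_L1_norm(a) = 0.43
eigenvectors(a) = [[-0.36, 0.97, 0.48], [0.36, 0.06, -0.82], [0.86, 0.22, 0.32]]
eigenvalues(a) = [-0.23, -0.07, 0.19]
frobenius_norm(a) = 0.35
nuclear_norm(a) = 0.54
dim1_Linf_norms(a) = [0.12, 0.15, 0.17]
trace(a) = -0.12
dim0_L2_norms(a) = [0.1, 0.22, 0.25]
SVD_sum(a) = [[-0.05, -0.08, 0.14], [0.06, 0.1, -0.16], [0.03, 0.04, -0.08]] + [[0.00,-0.04,-0.02], [-0.00,0.04,0.02], [0.0,-0.16,-0.1]] + [[-0.04, 0.01, -0.01], [-0.04, 0.01, -0.01], [0.0, -0.0, 0.0]]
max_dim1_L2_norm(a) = 0.21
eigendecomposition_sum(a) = [[-0.02, 0.02, 0.08], [0.02, -0.02, -0.08], [0.05, -0.05, -0.19]] + [[-0.07, -0.04, -0.01], [-0.00, -0.0, -0.0], [-0.02, -0.01, -0.0]] + [[-0.00, -0.10, 0.04],[0.00, 0.16, -0.07],[-0.0, -0.06, 0.03]]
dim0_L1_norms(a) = [0.14, 0.38, 0.43]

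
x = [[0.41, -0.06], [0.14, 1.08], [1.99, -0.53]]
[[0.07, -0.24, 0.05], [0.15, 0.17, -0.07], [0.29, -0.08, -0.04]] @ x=[[0.09,-0.29],[-0.05,0.21],[0.03,-0.08]]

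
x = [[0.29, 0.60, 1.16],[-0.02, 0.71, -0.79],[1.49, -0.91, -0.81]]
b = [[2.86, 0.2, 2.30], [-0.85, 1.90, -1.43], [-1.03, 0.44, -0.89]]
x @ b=[[-0.88, 1.71, -1.22], [0.15, 1.0, -0.36], [5.87, -1.79, 5.45]]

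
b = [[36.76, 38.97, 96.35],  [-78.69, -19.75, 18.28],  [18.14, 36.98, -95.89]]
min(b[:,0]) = -78.69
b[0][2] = 96.35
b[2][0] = 18.14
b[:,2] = [96.35, 18.28, -95.89]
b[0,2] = 96.35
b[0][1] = 38.97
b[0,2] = 96.35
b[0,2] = 96.35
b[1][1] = -19.75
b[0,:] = [36.76, 38.97, 96.35]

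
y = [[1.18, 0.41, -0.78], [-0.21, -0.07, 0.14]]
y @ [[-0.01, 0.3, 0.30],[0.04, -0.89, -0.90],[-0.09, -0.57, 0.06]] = [[0.07, 0.43, -0.06], [-0.01, -0.08, 0.01]]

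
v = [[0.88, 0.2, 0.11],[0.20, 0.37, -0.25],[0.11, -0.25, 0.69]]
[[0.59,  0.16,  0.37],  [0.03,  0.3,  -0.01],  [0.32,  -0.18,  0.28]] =v@[[0.63,  -0.01,  0.36], [-0.01,  0.84,  0.04], [0.36,  0.04,  0.37]]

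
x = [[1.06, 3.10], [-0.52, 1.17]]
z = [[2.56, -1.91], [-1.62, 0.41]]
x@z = [[-2.31, -0.75],[-3.23, 1.47]]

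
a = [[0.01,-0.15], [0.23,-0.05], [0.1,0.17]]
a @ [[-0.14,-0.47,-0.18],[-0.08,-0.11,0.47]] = [[0.01,0.01,-0.07], [-0.03,-0.1,-0.06], [-0.03,-0.07,0.06]]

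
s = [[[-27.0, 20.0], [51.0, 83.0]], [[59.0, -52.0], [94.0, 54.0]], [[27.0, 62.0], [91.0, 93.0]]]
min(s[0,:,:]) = -27.0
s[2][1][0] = 91.0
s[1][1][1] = 54.0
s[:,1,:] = [[51.0, 83.0], [94.0, 54.0], [91.0, 93.0]]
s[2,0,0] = 27.0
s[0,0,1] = 20.0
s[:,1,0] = [51.0, 94.0, 91.0]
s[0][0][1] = 20.0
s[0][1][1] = 83.0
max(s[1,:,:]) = 94.0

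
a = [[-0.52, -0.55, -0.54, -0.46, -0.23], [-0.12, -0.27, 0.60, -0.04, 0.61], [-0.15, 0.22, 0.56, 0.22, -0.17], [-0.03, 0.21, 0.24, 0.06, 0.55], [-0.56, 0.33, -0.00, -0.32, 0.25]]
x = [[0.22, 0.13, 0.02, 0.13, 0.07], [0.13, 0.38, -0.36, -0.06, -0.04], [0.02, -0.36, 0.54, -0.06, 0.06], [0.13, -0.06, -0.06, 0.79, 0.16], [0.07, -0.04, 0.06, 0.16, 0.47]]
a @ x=[[-0.27,-0.05,-0.09,-0.4,-0.23], [-0.01,-0.36,0.46,0.03,0.32], [0.02,-0.14,0.20,0.08,-0.03], [0.07,-0.04,0.08,0.10,0.27], [-0.10,0.06,-0.10,-0.31,0.01]]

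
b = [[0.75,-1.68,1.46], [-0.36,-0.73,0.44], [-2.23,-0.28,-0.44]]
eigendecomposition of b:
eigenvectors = [[(-0.11-0.51j),(-0.11+0.51j),0.23+0.00j], [0.19-0.20j,(0.19+0.2j),(-0.58+0j)], [0.81+0.00j,(0.81-0j),-0.78+0.00j]]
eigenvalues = [(-0.21+1.47j), (-0.21-1.47j), (0.01+0j)]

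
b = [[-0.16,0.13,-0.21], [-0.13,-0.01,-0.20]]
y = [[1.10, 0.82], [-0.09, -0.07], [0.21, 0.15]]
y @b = [[-0.28,0.13,-0.40],[0.02,-0.01,0.03],[-0.05,0.03,-0.07]]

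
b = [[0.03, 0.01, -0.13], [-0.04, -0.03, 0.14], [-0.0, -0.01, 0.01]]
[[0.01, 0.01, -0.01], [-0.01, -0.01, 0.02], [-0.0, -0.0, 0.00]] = b@ [[0.11, 0.05, -0.03], [0.05, 0.15, -0.05], [-0.03, -0.05, 0.10]]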